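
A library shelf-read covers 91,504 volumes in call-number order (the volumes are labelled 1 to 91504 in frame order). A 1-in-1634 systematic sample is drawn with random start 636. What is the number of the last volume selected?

90506

k = 1634
56th selection = r + (56−1)·k = 636 + 55×1634 = 636 + 89870 = 90506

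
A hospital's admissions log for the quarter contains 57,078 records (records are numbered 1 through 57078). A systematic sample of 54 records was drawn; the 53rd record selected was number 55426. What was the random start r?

462

k = 57078/54 = 1057
r = 55426 − (53−1)×1057 = 55426 − 54964 = 462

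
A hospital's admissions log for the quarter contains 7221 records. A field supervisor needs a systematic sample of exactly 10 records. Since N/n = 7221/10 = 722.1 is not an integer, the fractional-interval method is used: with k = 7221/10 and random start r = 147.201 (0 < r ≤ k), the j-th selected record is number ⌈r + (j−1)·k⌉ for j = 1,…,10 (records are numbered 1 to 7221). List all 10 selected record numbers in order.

148, 870, 1592, 2314, 3036, 3758, 4480, 5202, 5925, 6647

j=1: r + 0k = 147.201 → ⌈·⌉ = 148
j=2: r + 1k = 869.301 → ⌈·⌉ = 870
j=3: r + 2k = 1591.401 → ⌈·⌉ = 1592
j=4: r + 3k = 2313.501 → ⌈·⌉ = 2314
j=5: r + 4k = 3035.601 → ⌈·⌉ = 3036
j=6: r + 5k = 3757.701 → ⌈·⌉ = 3758
j=7: r + 6k = 4479.801 → ⌈·⌉ = 4480
j=8: r + 7k = 5201.901 → ⌈·⌉ = 5202
j=9: r + 8k = 5924.001 → ⌈·⌉ = 5925
j=10: r + 9k = 6646.101 → ⌈·⌉ = 6647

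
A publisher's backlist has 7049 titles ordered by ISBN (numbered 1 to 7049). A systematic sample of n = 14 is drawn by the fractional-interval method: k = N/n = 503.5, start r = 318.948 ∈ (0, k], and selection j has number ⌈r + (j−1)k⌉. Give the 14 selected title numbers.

319, 823, 1326, 1830, 2333, 2837, 3340, 3844, 4347, 4851, 5354, 5858, 6361, 6865

j=1: r + 0k = 318.948 → ⌈·⌉ = 319
j=2: r + 1k = 822.448 → ⌈·⌉ = 823
j=3: r + 2k = 1325.948 → ⌈·⌉ = 1326
j=4: r + 3k = 1829.448 → ⌈·⌉ = 1830
j=5: r + 4k = 2332.948 → ⌈·⌉ = 2333
j=6: r + 5k = 2836.448 → ⌈·⌉ = 2837
j=7: r + 6k = 3339.948 → ⌈·⌉ = 3340
j=8: r + 7k = 3843.448 → ⌈·⌉ = 3844
j=9: r + 8k = 4346.948 → ⌈·⌉ = 4347
j=10: r + 9k = 4850.448 → ⌈·⌉ = 4851
j=11: r + 10k = 5353.948 → ⌈·⌉ = 5354
j=12: r + 11k = 5857.448 → ⌈·⌉ = 5858
j=13: r + 12k = 6360.948 → ⌈·⌉ = 6361
j=14: r + 13k = 6864.448 → ⌈·⌉ = 6865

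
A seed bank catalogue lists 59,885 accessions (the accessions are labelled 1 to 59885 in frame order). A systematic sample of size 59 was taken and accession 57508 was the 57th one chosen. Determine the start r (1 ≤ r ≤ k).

k = 59885/59 = 1015
r = 57508 − (57−1)×1015 = 57508 − 56840 = 668

668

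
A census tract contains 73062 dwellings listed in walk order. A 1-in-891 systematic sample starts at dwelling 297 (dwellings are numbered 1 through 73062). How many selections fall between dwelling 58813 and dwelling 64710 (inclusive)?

7

k = 891
First selection ≥ 58813: 297 + ⌈(58813−297)/891⌉·891 = 297 + 66×891 = 59103
Last selection ≤ 64710: 297 + ⌊(64710−297)/891⌋·891 = 297 + 72×891 = 64449
Count = 72 − 66 + 1 = 7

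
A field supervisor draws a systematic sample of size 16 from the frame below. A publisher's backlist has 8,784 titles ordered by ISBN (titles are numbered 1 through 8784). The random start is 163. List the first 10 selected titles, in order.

163, 712, 1261, 1810, 2359, 2908, 3457, 4006, 4555, 5104

k = N/n = 8784/16 = 549
title 1: 163
title 2: 163 + 549 = 712
title 3: 712 + 549 = 1261
title 4: 1261 + 549 = 1810
title 5: 1810 + 549 = 2359
title 6: 2359 + 549 = 2908
title 7: 2908 + 549 = 3457
title 8: 3457 + 549 = 4006
title 9: 4006 + 549 = 4555
title 10: 4555 + 549 = 5104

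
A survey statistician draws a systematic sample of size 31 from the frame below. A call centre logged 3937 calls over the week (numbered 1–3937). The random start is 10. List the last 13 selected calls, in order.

2296, 2423, 2550, 2677, 2804, 2931, 3058, 3185, 3312, 3439, 3566, 3693, 3820

k = N/n = 3937/31 = 127
19th selection = 10 + 18×127 = 2296
20th: 2296 + 127 = 2423
21st: 2423 + 127 = 2550
22nd: 2550 + 127 = 2677
23rd: 2677 + 127 = 2804
24th: 2804 + 127 = 2931
25th: 2931 + 127 = 3058
26th: 3058 + 127 = 3185
27th: 3185 + 127 = 3312
28th: 3312 + 127 = 3439
29th: 3439 + 127 = 3566
30th: 3566 + 127 = 3693
31st: 3693 + 127 = 3820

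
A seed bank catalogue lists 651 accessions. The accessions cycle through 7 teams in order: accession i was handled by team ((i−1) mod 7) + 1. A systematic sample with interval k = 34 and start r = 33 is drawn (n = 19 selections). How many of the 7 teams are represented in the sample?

Consecutive selections differ by k = 34, so their team numbers differ by 34 mod 7 = 6.
gcd(34, 7) = 1, so the sample visits 7/1 = 7 distinct residues mod 7.
Start 33 is team 5; the teams hit are 1, 2, 3, 4, 5, 6, 7.

7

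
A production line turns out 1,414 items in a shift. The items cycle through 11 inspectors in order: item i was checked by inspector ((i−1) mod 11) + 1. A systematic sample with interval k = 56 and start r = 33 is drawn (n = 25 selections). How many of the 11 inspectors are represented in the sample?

11

Consecutive selections differ by k = 56, so their inspector numbers differ by 56 mod 11 = 1.
gcd(56, 11) = 1, so the sample visits 11/1 = 11 distinct residues mod 11.
Start 33 is inspector 11; the inspectors hit are 1, 2, 3, 4, 5, 6, 7, 8, 9, 10, 11.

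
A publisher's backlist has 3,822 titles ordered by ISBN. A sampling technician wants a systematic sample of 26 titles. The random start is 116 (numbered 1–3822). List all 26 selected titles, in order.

k = N/n = 3822/26 = 147
title 1: 116
title 2: 116 + 147 = 263
title 3: 263 + 147 = 410
title 4: 410 + 147 = 557
title 5: 557 + 147 = 704
title 6: 704 + 147 = 851
title 7: 851 + 147 = 998
title 8: 998 + 147 = 1145
title 9: 1145 + 147 = 1292
title 10: 1292 + 147 = 1439
title 11: 1439 + 147 = 1586
title 12: 1586 + 147 = 1733
title 13: 1733 + 147 = 1880
title 14: 1880 + 147 = 2027
title 15: 2027 + 147 = 2174
title 16: 2174 + 147 = 2321
title 17: 2321 + 147 = 2468
title 18: 2468 + 147 = 2615
title 19: 2615 + 147 = 2762
title 20: 2762 + 147 = 2909
title 21: 2909 + 147 = 3056
title 22: 3056 + 147 = 3203
title 23: 3203 + 147 = 3350
title 24: 3350 + 147 = 3497
title 25: 3497 + 147 = 3644
title 26: 3644 + 147 = 3791

116, 263, 410, 557, 704, 851, 998, 1145, 1292, 1439, 1586, 1733, 1880, 2027, 2174, 2321, 2468, 2615, 2762, 2909, 3056, 3203, 3350, 3497, 3644, 3791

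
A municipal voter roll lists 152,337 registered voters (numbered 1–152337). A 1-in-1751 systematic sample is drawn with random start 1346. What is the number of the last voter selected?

k = 1751
87th selection = r + (87−1)·k = 1346 + 86×1751 = 1346 + 150586 = 151932

151932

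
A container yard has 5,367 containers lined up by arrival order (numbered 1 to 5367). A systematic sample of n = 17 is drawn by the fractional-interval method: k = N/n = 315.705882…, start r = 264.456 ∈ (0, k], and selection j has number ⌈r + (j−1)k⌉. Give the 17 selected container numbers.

265, 581, 896, 1212, 1528, 1843, 2159, 2475, 2791, 3106, 3422, 3738, 4053, 4369, 4685, 5001, 5316

j=1: r + 0k = 264.456 → ⌈·⌉ = 265
j=2: r + 1k = 580.161882… → ⌈·⌉ = 581
j=3: r + 2k = 895.867764… → ⌈·⌉ = 896
j=4: r + 3k = 1211.573647… → ⌈·⌉ = 1212
j=5: r + 4k = 1527.279529… → ⌈·⌉ = 1528
j=6: r + 5k = 1842.985411… → ⌈·⌉ = 1843
j=7: r + 6k = 2158.691294… → ⌈·⌉ = 2159
j=8: r + 7k = 2474.397176… → ⌈·⌉ = 2475
j=9: r + 8k = 2790.103058… → ⌈·⌉ = 2791
j=10: r + 9k = 3105.808941… → ⌈·⌉ = 3106
j=11: r + 10k = 3421.514823… → ⌈·⌉ = 3422
j=12: r + 11k = 3737.220705… → ⌈·⌉ = 3738
j=13: r + 12k = 4052.926588… → ⌈·⌉ = 4053
j=14: r + 13k = 4368.632470… → ⌈·⌉ = 4369
j=15: r + 14k = 4684.338352… → ⌈·⌉ = 4685
j=16: r + 15k = 5000.044235… → ⌈·⌉ = 5001
j=17: r + 16k = 5315.750117… → ⌈·⌉ = 5316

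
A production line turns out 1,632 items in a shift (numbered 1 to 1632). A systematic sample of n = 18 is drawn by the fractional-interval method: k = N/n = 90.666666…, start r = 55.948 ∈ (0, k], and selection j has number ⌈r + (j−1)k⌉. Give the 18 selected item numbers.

56, 147, 238, 328, 419, 510, 600, 691, 782, 872, 963, 1054, 1144, 1235, 1326, 1416, 1507, 1598

j=1: r + 0k = 55.948 → ⌈·⌉ = 56
j=2: r + 1k = 146.614666… → ⌈·⌉ = 147
j=3: r + 2k = 237.281333… → ⌈·⌉ = 238
j=4: r + 3k = 327.948 → ⌈·⌉ = 328
j=5: r + 4k = 418.614666… → ⌈·⌉ = 419
j=6: r + 5k = 509.281333… → ⌈·⌉ = 510
j=7: r + 6k = 599.948 → ⌈·⌉ = 600
j=8: r + 7k = 690.614666… → ⌈·⌉ = 691
j=9: r + 8k = 781.281333… → ⌈·⌉ = 782
j=10: r + 9k = 871.948 → ⌈·⌉ = 872
j=11: r + 10k = 962.614666… → ⌈·⌉ = 963
j=12: r + 11k = 1053.281333… → ⌈·⌉ = 1054
j=13: r + 12k = 1143.948 → ⌈·⌉ = 1144
j=14: r + 13k = 1234.614666… → ⌈·⌉ = 1235
j=15: r + 14k = 1325.281333… → ⌈·⌉ = 1326
j=16: r + 15k = 1415.948 → ⌈·⌉ = 1416
j=17: r + 16k = 1506.614666… → ⌈·⌉ = 1507
j=18: r + 17k = 1597.281333… → ⌈·⌉ = 1598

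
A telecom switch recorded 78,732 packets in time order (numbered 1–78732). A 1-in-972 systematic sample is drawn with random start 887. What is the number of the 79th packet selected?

76703

k = 972
79th selection = r + (79−1)·k = 887 + 78×972 = 887 + 75816 = 76703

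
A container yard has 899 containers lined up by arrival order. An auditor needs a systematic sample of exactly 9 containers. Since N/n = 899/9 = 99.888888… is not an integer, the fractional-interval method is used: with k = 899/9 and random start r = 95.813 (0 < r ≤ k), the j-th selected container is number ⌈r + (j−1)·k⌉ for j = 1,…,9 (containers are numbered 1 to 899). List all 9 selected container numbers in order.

j=1: r + 0k = 95.813 → ⌈·⌉ = 96
j=2: r + 1k = 195.701888… → ⌈·⌉ = 196
j=3: r + 2k = 295.590777… → ⌈·⌉ = 296
j=4: r + 3k = 395.479666… → ⌈·⌉ = 396
j=5: r + 4k = 495.368555… → ⌈·⌉ = 496
j=6: r + 5k = 595.257444… → ⌈·⌉ = 596
j=7: r + 6k = 695.146333… → ⌈·⌉ = 696
j=8: r + 7k = 795.035222… → ⌈·⌉ = 796
j=9: r + 8k = 894.924111… → ⌈·⌉ = 895

96, 196, 296, 396, 496, 596, 696, 796, 895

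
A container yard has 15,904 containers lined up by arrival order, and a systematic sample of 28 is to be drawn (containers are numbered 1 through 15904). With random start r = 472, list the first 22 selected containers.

472, 1040, 1608, 2176, 2744, 3312, 3880, 4448, 5016, 5584, 6152, 6720, 7288, 7856, 8424, 8992, 9560, 10128, 10696, 11264, 11832, 12400

k = N/n = 15904/28 = 568
container 1: 472
container 2: 472 + 568 = 1040
container 3: 1040 + 568 = 1608
container 4: 1608 + 568 = 2176
container 5: 2176 + 568 = 2744
container 6: 2744 + 568 = 3312
container 7: 3312 + 568 = 3880
container 8: 3880 + 568 = 4448
container 9: 4448 + 568 = 5016
container 10: 5016 + 568 = 5584
container 11: 5584 + 568 = 6152
container 12: 6152 + 568 = 6720
container 13: 6720 + 568 = 7288
container 14: 7288 + 568 = 7856
container 15: 7856 + 568 = 8424
container 16: 8424 + 568 = 8992
container 17: 8992 + 568 = 9560
container 18: 9560 + 568 = 10128
container 19: 10128 + 568 = 10696
container 20: 10696 + 568 = 11264
container 21: 11264 + 568 = 11832
container 22: 11832 + 568 = 12400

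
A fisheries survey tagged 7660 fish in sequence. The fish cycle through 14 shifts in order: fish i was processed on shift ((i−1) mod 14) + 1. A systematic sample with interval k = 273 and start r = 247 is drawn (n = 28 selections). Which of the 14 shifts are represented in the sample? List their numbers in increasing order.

2, 9

Consecutive selections differ by k = 273, so their shift numbers differ by 273 mod 14 = 7.
gcd(273, 14) = 7, so the sample visits 14/7 = 2 distinct residues mod 14.
Start 247 is shift 9; the shifts hit are 2, 9.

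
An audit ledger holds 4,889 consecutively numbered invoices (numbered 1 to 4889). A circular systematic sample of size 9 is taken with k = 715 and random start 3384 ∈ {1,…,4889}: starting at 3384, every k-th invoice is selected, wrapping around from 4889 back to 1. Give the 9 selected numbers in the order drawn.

Selection 1: 3384
Selection 2: 3384 + 715 = 4099
Selection 3: 4099 + 715 = 4814
Selection 4: 4814 + 715 = 5529 → 5529 − 4889 = 640
Selection 5: 640 + 715 = 1355
Selection 6: 1355 + 715 = 2070
Selection 7: 2070 + 715 = 2785
Selection 8: 2785 + 715 = 3500
Selection 9: 3500 + 715 = 4215

3384, 4099, 4814, 640, 1355, 2070, 2785, 3500, 4215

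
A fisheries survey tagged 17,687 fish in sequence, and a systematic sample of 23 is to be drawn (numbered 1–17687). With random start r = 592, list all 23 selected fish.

k = N/n = 17687/23 = 769
fish 1: 592
fish 2: 592 + 769 = 1361
fish 3: 1361 + 769 = 2130
fish 4: 2130 + 769 = 2899
fish 5: 2899 + 769 = 3668
fish 6: 3668 + 769 = 4437
fish 7: 4437 + 769 = 5206
fish 8: 5206 + 769 = 5975
fish 9: 5975 + 769 = 6744
fish 10: 6744 + 769 = 7513
fish 11: 7513 + 769 = 8282
fish 12: 8282 + 769 = 9051
fish 13: 9051 + 769 = 9820
fish 14: 9820 + 769 = 10589
fish 15: 10589 + 769 = 11358
fish 16: 11358 + 769 = 12127
fish 17: 12127 + 769 = 12896
fish 18: 12896 + 769 = 13665
fish 19: 13665 + 769 = 14434
fish 20: 14434 + 769 = 15203
fish 21: 15203 + 769 = 15972
fish 22: 15972 + 769 = 16741
fish 23: 16741 + 769 = 17510

592, 1361, 2130, 2899, 3668, 4437, 5206, 5975, 6744, 7513, 8282, 9051, 9820, 10589, 11358, 12127, 12896, 13665, 14434, 15203, 15972, 16741, 17510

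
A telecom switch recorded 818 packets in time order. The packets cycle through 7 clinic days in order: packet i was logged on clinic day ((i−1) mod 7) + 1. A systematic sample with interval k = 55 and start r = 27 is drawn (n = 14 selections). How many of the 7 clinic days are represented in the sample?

Consecutive selections differ by k = 55, so their clinic day numbers differ by 55 mod 7 = 6.
gcd(55, 7) = 1, so the sample visits 7/1 = 7 distinct residues mod 7.
Start 27 is clinic day 6; the clinic days hit are 1, 2, 3, 4, 5, 6, 7.

7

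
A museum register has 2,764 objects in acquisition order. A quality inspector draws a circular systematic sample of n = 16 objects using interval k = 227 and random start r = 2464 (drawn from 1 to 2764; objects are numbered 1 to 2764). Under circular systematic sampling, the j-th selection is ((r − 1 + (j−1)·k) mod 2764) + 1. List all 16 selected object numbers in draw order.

Selection 1: 2464
Selection 2: 2464 + 227 = 2691
Selection 3: 2691 + 227 = 2918 → 2918 − 2764 = 154
Selection 4: 154 + 227 = 381
Selection 5: 381 + 227 = 608
Selection 6: 608 + 227 = 835
Selection 7: 835 + 227 = 1062
Selection 8: 1062 + 227 = 1289
Selection 9: 1289 + 227 = 1516
Selection 10: 1516 + 227 = 1743
Selection 11: 1743 + 227 = 1970
Selection 12: 1970 + 227 = 2197
Selection 13: 2197 + 227 = 2424
Selection 14: 2424 + 227 = 2651
Selection 15: 2651 + 227 = 2878 → 2878 − 2764 = 114
Selection 16: 114 + 227 = 341

2464, 2691, 154, 381, 608, 835, 1062, 1289, 1516, 1743, 1970, 2197, 2424, 2651, 114, 341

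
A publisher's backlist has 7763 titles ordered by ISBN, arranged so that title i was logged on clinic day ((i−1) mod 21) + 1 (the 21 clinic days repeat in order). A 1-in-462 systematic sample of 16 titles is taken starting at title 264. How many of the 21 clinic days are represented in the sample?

Consecutive selections differ by k = 462, so their clinic day numbers differ by 462 mod 21 = 0.
gcd(462, 21) = 21, so the sample visits 21/21 = 1 distinct residues mod 21.
Start 264 is clinic day 12; the clinic days hit are 12.

1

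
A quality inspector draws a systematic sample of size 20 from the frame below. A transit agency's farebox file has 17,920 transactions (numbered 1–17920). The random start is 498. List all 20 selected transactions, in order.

k = N/n = 17920/20 = 896
transaction 1: 498
transaction 2: 498 + 896 = 1394
transaction 3: 1394 + 896 = 2290
transaction 4: 2290 + 896 = 3186
transaction 5: 3186 + 896 = 4082
transaction 6: 4082 + 896 = 4978
transaction 7: 4978 + 896 = 5874
transaction 8: 5874 + 896 = 6770
transaction 9: 6770 + 896 = 7666
transaction 10: 7666 + 896 = 8562
transaction 11: 8562 + 896 = 9458
transaction 12: 9458 + 896 = 10354
transaction 13: 10354 + 896 = 11250
transaction 14: 11250 + 896 = 12146
transaction 15: 12146 + 896 = 13042
transaction 16: 13042 + 896 = 13938
transaction 17: 13938 + 896 = 14834
transaction 18: 14834 + 896 = 15730
transaction 19: 15730 + 896 = 16626
transaction 20: 16626 + 896 = 17522

498, 1394, 2290, 3186, 4082, 4978, 5874, 6770, 7666, 8562, 9458, 10354, 11250, 12146, 13042, 13938, 14834, 15730, 16626, 17522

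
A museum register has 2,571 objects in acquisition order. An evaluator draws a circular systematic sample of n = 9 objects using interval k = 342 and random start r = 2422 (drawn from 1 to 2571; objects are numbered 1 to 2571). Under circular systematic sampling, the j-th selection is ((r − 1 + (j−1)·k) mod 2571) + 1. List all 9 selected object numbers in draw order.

Selection 1: 2422
Selection 2: 2422 + 342 = 2764 → 2764 − 2571 = 193
Selection 3: 193 + 342 = 535
Selection 4: 535 + 342 = 877
Selection 5: 877 + 342 = 1219
Selection 6: 1219 + 342 = 1561
Selection 7: 1561 + 342 = 1903
Selection 8: 1903 + 342 = 2245
Selection 9: 2245 + 342 = 2587 → 2587 − 2571 = 16

2422, 193, 535, 877, 1219, 1561, 1903, 2245, 16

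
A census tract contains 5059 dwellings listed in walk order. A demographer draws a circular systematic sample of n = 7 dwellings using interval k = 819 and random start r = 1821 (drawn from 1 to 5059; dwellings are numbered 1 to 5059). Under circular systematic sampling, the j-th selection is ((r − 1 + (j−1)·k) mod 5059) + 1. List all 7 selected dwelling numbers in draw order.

1821, 2640, 3459, 4278, 38, 857, 1676

Selection 1: 1821
Selection 2: 1821 + 819 = 2640
Selection 3: 2640 + 819 = 3459
Selection 4: 3459 + 819 = 4278
Selection 5: 4278 + 819 = 5097 → 5097 − 5059 = 38
Selection 6: 38 + 819 = 857
Selection 7: 857 + 819 = 1676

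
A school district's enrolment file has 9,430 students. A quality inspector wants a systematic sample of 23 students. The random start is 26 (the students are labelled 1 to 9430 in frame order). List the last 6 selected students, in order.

k = N/n = 9430/23 = 410
18th selection = 26 + 17×410 = 6996
19th: 6996 + 410 = 7406
20th: 7406 + 410 = 7816
21st: 7816 + 410 = 8226
22nd: 8226 + 410 = 8636
23rd: 8636 + 410 = 9046

6996, 7406, 7816, 8226, 8636, 9046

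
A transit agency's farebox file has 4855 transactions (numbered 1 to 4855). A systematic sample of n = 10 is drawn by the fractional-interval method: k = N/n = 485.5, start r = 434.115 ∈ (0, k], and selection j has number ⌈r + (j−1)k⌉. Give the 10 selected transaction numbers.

435, 920, 1406, 1891, 2377, 2862, 3348, 3833, 4319, 4804

j=1: r + 0k = 434.115 → ⌈·⌉ = 435
j=2: r + 1k = 919.615 → ⌈·⌉ = 920
j=3: r + 2k = 1405.115 → ⌈·⌉ = 1406
j=4: r + 3k = 1890.615 → ⌈·⌉ = 1891
j=5: r + 4k = 2376.115 → ⌈·⌉ = 2377
j=6: r + 5k = 2861.615 → ⌈·⌉ = 2862
j=7: r + 6k = 3347.115 → ⌈·⌉ = 3348
j=8: r + 7k = 3832.615 → ⌈·⌉ = 3833
j=9: r + 8k = 4318.115 → ⌈·⌉ = 4319
j=10: r + 9k = 4803.615 → ⌈·⌉ = 4804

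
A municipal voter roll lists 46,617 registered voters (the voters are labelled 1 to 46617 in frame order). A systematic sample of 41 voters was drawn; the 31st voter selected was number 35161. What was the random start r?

k = 46617/41 = 1137
r = 35161 − (31−1)×1137 = 35161 − 34110 = 1051

1051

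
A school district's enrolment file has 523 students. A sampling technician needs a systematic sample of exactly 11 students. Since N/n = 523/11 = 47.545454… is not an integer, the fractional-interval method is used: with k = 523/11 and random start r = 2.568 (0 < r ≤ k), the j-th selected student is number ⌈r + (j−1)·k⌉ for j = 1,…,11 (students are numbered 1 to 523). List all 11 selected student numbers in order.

3, 51, 98, 146, 193, 241, 288, 336, 383, 431, 479

j=1: r + 0k = 2.568 → ⌈·⌉ = 3
j=2: r + 1k = 50.113454… → ⌈·⌉ = 51
j=3: r + 2k = 97.658909… → ⌈·⌉ = 98
j=4: r + 3k = 145.204363… → ⌈·⌉ = 146
j=5: r + 4k = 192.749818… → ⌈·⌉ = 193
j=6: r + 5k = 240.295272… → ⌈·⌉ = 241
j=7: r + 6k = 287.840727… → ⌈·⌉ = 288
j=8: r + 7k = 335.386181… → ⌈·⌉ = 336
j=9: r + 8k = 382.931636… → ⌈·⌉ = 383
j=10: r + 9k = 430.477090… → ⌈·⌉ = 431
j=11: r + 10k = 478.022545… → ⌈·⌉ = 479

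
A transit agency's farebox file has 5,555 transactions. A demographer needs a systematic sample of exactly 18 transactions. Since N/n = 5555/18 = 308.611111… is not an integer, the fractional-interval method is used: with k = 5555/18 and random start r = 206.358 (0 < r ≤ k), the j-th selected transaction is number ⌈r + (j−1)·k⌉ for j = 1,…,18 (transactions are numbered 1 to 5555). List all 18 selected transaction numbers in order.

207, 515, 824, 1133, 1441, 1750, 2059, 2367, 2676, 2984, 3293, 3602, 3910, 4219, 4527, 4836, 5145, 5453

j=1: r + 0k = 206.358 → ⌈·⌉ = 207
j=2: r + 1k = 514.969111… → ⌈·⌉ = 515
j=3: r + 2k = 823.580222… → ⌈·⌉ = 824
j=4: r + 3k = 1132.191333… → ⌈·⌉ = 1133
j=5: r + 4k = 1440.802444… → ⌈·⌉ = 1441
j=6: r + 5k = 1749.413555… → ⌈·⌉ = 1750
j=7: r + 6k = 2058.024666… → ⌈·⌉ = 2059
j=8: r + 7k = 2366.635777… → ⌈·⌉ = 2367
j=9: r + 8k = 2675.246888… → ⌈·⌉ = 2676
j=10: r + 9k = 2983.858 → ⌈·⌉ = 2984
j=11: r + 10k = 3292.469111… → ⌈·⌉ = 3293
j=12: r + 11k = 3601.080222… → ⌈·⌉ = 3602
j=13: r + 12k = 3909.691333… → ⌈·⌉ = 3910
j=14: r + 13k = 4218.302444… → ⌈·⌉ = 4219
j=15: r + 14k = 4526.913555… → ⌈·⌉ = 4527
j=16: r + 15k = 4835.524666… → ⌈·⌉ = 4836
j=17: r + 16k = 5144.135777… → ⌈·⌉ = 5145
j=18: r + 17k = 5452.746888… → ⌈·⌉ = 5453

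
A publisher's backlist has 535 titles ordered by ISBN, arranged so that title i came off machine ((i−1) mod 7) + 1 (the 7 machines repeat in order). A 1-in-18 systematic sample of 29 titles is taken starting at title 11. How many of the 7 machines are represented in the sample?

7

Consecutive selections differ by k = 18, so their machine numbers differ by 18 mod 7 = 4.
gcd(18, 7) = 1, so the sample visits 7/1 = 7 distinct residues mod 7.
Start 11 is machine 4; the machines hit are 1, 2, 3, 4, 5, 6, 7.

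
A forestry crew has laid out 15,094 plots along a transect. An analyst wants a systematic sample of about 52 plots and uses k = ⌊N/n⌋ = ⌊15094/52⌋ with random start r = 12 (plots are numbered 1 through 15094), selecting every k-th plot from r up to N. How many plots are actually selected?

k = ⌊15094/52⌋ = 290
Achieved size = ⌊(15094 − 12)/290⌋ + 1 = ⌊15082/290⌋ + 1 = 52 + 1 = 53
(last selection: 12 + 52×290 = 15092 ≤ 15094; next would be 15382 > 15094)

53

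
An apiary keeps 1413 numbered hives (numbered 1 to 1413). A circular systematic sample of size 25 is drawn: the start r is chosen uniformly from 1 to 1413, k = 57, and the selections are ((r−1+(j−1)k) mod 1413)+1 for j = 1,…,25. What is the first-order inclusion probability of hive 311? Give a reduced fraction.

25/1413

For each position j, as r ranges over 1…1413 the j-th selection hits every hive exactly once, so hive 311 is selected for exactly 25 of the 1413 starts.
Inclusion probability = 25/1413.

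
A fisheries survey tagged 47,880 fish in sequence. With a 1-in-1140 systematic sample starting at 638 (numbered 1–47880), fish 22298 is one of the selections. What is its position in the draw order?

20

k = 1140
position = (22298 − 638)/1140 + 1 = 21660/1140 + 1 = 19 + 1 = 20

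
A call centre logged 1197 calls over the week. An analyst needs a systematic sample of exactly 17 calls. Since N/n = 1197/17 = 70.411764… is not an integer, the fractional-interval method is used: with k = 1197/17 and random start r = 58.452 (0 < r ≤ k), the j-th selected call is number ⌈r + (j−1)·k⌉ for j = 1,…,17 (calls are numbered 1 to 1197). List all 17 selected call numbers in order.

j=1: r + 0k = 58.452 → ⌈·⌉ = 59
j=2: r + 1k = 128.863764… → ⌈·⌉ = 129
j=3: r + 2k = 199.275529… → ⌈·⌉ = 200
j=4: r + 3k = 269.687294… → ⌈·⌉ = 270
j=5: r + 4k = 340.099058… → ⌈·⌉ = 341
j=6: r + 5k = 410.510823… → ⌈·⌉ = 411
j=7: r + 6k = 480.922588… → ⌈·⌉ = 481
j=8: r + 7k = 551.334352… → ⌈·⌉ = 552
j=9: r + 8k = 621.746117… → ⌈·⌉ = 622
j=10: r + 9k = 692.157882… → ⌈·⌉ = 693
j=11: r + 10k = 762.569647… → ⌈·⌉ = 763
j=12: r + 11k = 832.981411… → ⌈·⌉ = 833
j=13: r + 12k = 903.393176… → ⌈·⌉ = 904
j=14: r + 13k = 973.804941… → ⌈·⌉ = 974
j=15: r + 14k = 1044.216705… → ⌈·⌉ = 1045
j=16: r + 15k = 1114.628470… → ⌈·⌉ = 1115
j=17: r + 16k = 1185.040235… → ⌈·⌉ = 1186

59, 129, 200, 270, 341, 411, 481, 552, 622, 693, 763, 833, 904, 974, 1045, 1115, 1186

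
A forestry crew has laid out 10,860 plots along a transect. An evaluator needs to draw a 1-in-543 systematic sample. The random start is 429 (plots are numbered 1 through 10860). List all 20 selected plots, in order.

429, 972, 1515, 2058, 2601, 3144, 3687, 4230, 4773, 5316, 5859, 6402, 6945, 7488, 8031, 8574, 9117, 9660, 10203, 10746

plot 1: 429
plot 2: 429 + 543 = 972
plot 3: 972 + 543 = 1515
plot 4: 1515 + 543 = 2058
plot 5: 2058 + 543 = 2601
plot 6: 2601 + 543 = 3144
plot 7: 3144 + 543 = 3687
plot 8: 3687 + 543 = 4230
plot 9: 4230 + 543 = 4773
plot 10: 4773 + 543 = 5316
plot 11: 5316 + 543 = 5859
plot 12: 5859 + 543 = 6402
plot 13: 6402 + 543 = 6945
plot 14: 6945 + 543 = 7488
plot 15: 7488 + 543 = 8031
plot 16: 8031 + 543 = 8574
plot 17: 8574 + 543 = 9117
plot 18: 9117 + 543 = 9660
plot 19: 9660 + 543 = 10203
plot 20: 10203 + 543 = 10746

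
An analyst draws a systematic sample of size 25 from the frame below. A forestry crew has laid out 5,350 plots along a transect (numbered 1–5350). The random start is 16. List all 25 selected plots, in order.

k = N/n = 5350/25 = 214
plot 1: 16
plot 2: 16 + 214 = 230
plot 3: 230 + 214 = 444
plot 4: 444 + 214 = 658
plot 5: 658 + 214 = 872
plot 6: 872 + 214 = 1086
plot 7: 1086 + 214 = 1300
plot 8: 1300 + 214 = 1514
plot 9: 1514 + 214 = 1728
plot 10: 1728 + 214 = 1942
plot 11: 1942 + 214 = 2156
plot 12: 2156 + 214 = 2370
plot 13: 2370 + 214 = 2584
plot 14: 2584 + 214 = 2798
plot 15: 2798 + 214 = 3012
plot 16: 3012 + 214 = 3226
plot 17: 3226 + 214 = 3440
plot 18: 3440 + 214 = 3654
plot 19: 3654 + 214 = 3868
plot 20: 3868 + 214 = 4082
plot 21: 4082 + 214 = 4296
plot 22: 4296 + 214 = 4510
plot 23: 4510 + 214 = 4724
plot 24: 4724 + 214 = 4938
plot 25: 4938 + 214 = 5152

16, 230, 444, 658, 872, 1086, 1300, 1514, 1728, 1942, 2156, 2370, 2584, 2798, 3012, 3226, 3440, 3654, 3868, 4082, 4296, 4510, 4724, 4938, 5152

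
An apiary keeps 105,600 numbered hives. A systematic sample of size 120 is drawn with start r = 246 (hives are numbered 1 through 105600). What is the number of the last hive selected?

104966

k = 105600/120 = 880
120th selection = r + (120−1)·k = 246 + 119×880 = 246 + 104720 = 104966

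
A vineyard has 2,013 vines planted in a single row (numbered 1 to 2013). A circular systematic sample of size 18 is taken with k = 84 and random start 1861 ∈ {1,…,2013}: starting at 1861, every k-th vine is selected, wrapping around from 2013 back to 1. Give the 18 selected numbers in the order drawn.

1861, 1945, 16, 100, 184, 268, 352, 436, 520, 604, 688, 772, 856, 940, 1024, 1108, 1192, 1276

Selection 1: 1861
Selection 2: 1861 + 84 = 1945
Selection 3: 1945 + 84 = 2029 → 2029 − 2013 = 16
Selection 4: 16 + 84 = 100
Selection 5: 100 + 84 = 184
Selection 6: 184 + 84 = 268
Selection 7: 268 + 84 = 352
Selection 8: 352 + 84 = 436
Selection 9: 436 + 84 = 520
Selection 10: 520 + 84 = 604
Selection 11: 604 + 84 = 688
Selection 12: 688 + 84 = 772
Selection 13: 772 + 84 = 856
Selection 14: 856 + 84 = 940
Selection 15: 940 + 84 = 1024
Selection 16: 1024 + 84 = 1108
Selection 17: 1108 + 84 = 1192
Selection 18: 1192 + 84 = 1276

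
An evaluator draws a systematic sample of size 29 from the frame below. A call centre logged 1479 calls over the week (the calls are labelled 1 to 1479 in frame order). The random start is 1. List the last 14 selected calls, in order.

k = N/n = 1479/29 = 51
16th selection = 1 + 15×51 = 766
17th: 766 + 51 = 817
18th: 817 + 51 = 868
19th: 868 + 51 = 919
20th: 919 + 51 = 970
21st: 970 + 51 = 1021
22nd: 1021 + 51 = 1072
23rd: 1072 + 51 = 1123
24th: 1123 + 51 = 1174
25th: 1174 + 51 = 1225
26th: 1225 + 51 = 1276
27th: 1276 + 51 = 1327
28th: 1327 + 51 = 1378
29th: 1378 + 51 = 1429

766, 817, 868, 919, 970, 1021, 1072, 1123, 1174, 1225, 1276, 1327, 1378, 1429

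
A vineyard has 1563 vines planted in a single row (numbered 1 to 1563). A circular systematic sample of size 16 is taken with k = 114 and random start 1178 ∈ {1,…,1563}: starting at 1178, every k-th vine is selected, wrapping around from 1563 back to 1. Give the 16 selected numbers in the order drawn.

Selection 1: 1178
Selection 2: 1178 + 114 = 1292
Selection 3: 1292 + 114 = 1406
Selection 4: 1406 + 114 = 1520
Selection 5: 1520 + 114 = 1634 → 1634 − 1563 = 71
Selection 6: 71 + 114 = 185
Selection 7: 185 + 114 = 299
Selection 8: 299 + 114 = 413
Selection 9: 413 + 114 = 527
Selection 10: 527 + 114 = 641
Selection 11: 641 + 114 = 755
Selection 12: 755 + 114 = 869
Selection 13: 869 + 114 = 983
Selection 14: 983 + 114 = 1097
Selection 15: 1097 + 114 = 1211
Selection 16: 1211 + 114 = 1325

1178, 1292, 1406, 1520, 71, 185, 299, 413, 527, 641, 755, 869, 983, 1097, 1211, 1325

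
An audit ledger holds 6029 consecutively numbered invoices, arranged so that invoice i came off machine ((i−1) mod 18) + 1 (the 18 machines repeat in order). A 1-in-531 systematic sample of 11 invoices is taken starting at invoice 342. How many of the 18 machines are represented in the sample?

Consecutive selections differ by k = 531, so their machine numbers differ by 531 mod 18 = 9.
gcd(531, 18) = 9, so the sample visits 18/9 = 2 distinct residues mod 18.
Start 342 is machine 18; the machines hit are 9, 18.

2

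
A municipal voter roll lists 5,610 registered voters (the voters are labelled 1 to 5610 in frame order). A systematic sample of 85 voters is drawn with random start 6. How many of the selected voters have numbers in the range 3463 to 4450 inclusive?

15

k = 5610/85 = 66
First selection ≥ 3463: 6 + ⌈(3463−6)/66⌉·66 = 6 + 53×66 = 3504
Last selection ≤ 4450: 6 + ⌊(4450−6)/66⌋·66 = 6 + 67×66 = 4428
Count = 67 − 53 + 1 = 15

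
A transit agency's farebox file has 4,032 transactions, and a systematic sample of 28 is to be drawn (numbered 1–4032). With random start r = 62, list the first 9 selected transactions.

k = N/n = 4032/28 = 144
transaction 1: 62
transaction 2: 62 + 144 = 206
transaction 3: 206 + 144 = 350
transaction 4: 350 + 144 = 494
transaction 5: 494 + 144 = 638
transaction 6: 638 + 144 = 782
transaction 7: 782 + 144 = 926
transaction 8: 926 + 144 = 1070
transaction 9: 1070 + 144 = 1214

62, 206, 350, 494, 638, 782, 926, 1070, 1214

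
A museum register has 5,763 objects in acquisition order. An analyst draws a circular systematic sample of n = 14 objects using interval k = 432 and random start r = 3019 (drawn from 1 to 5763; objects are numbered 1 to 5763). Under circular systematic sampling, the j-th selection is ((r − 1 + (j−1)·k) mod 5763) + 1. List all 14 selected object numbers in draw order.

Selection 1: 3019
Selection 2: 3019 + 432 = 3451
Selection 3: 3451 + 432 = 3883
Selection 4: 3883 + 432 = 4315
Selection 5: 4315 + 432 = 4747
Selection 6: 4747 + 432 = 5179
Selection 7: 5179 + 432 = 5611
Selection 8: 5611 + 432 = 6043 → 6043 − 5763 = 280
Selection 9: 280 + 432 = 712
Selection 10: 712 + 432 = 1144
Selection 11: 1144 + 432 = 1576
Selection 12: 1576 + 432 = 2008
Selection 13: 2008 + 432 = 2440
Selection 14: 2440 + 432 = 2872

3019, 3451, 3883, 4315, 4747, 5179, 5611, 280, 712, 1144, 1576, 2008, 2440, 2872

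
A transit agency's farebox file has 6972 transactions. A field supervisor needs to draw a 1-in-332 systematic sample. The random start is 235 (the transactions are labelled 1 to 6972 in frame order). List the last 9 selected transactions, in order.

13th selection = 235 + 12×332 = 4219
14th: 4219 + 332 = 4551
15th: 4551 + 332 = 4883
16th: 4883 + 332 = 5215
17th: 5215 + 332 = 5547
18th: 5547 + 332 = 5879
19th: 5879 + 332 = 6211
20th: 6211 + 332 = 6543
21st: 6543 + 332 = 6875

4219, 4551, 4883, 5215, 5547, 5879, 6211, 6543, 6875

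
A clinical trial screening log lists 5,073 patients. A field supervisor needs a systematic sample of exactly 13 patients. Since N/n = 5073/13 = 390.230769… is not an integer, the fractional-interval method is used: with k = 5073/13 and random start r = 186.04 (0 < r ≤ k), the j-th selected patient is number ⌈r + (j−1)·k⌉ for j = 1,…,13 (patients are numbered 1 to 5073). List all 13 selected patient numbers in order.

187, 577, 967, 1357, 1747, 2138, 2528, 2918, 3308, 3699, 4089, 4479, 4869

j=1: r + 0k = 186.04 → ⌈·⌉ = 187
j=2: r + 1k = 576.270769… → ⌈·⌉ = 577
j=3: r + 2k = 966.501538… → ⌈·⌉ = 967
j=4: r + 3k = 1356.732307… → ⌈·⌉ = 1357
j=5: r + 4k = 1746.963076… → ⌈·⌉ = 1747
j=6: r + 5k = 2137.193846… → ⌈·⌉ = 2138
j=7: r + 6k = 2527.424615… → ⌈·⌉ = 2528
j=8: r + 7k = 2917.655384… → ⌈·⌉ = 2918
j=9: r + 8k = 3307.886153… → ⌈·⌉ = 3308
j=10: r + 9k = 3698.116923… → ⌈·⌉ = 3699
j=11: r + 10k = 4088.347692… → ⌈·⌉ = 4089
j=12: r + 11k = 4478.578461… → ⌈·⌉ = 4479
j=13: r + 12k = 4868.809230… → ⌈·⌉ = 4869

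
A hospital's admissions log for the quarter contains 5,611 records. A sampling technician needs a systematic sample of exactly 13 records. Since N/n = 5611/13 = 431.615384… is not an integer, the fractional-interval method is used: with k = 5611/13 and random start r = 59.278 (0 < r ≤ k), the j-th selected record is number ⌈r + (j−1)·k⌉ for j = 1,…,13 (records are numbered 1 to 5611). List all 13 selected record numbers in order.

j=1: r + 0k = 59.278 → ⌈·⌉ = 60
j=2: r + 1k = 490.893384… → ⌈·⌉ = 491
j=3: r + 2k = 922.508769… → ⌈·⌉ = 923
j=4: r + 3k = 1354.124153… → ⌈·⌉ = 1355
j=5: r + 4k = 1785.739538… → ⌈·⌉ = 1786
j=6: r + 5k = 2217.354923… → ⌈·⌉ = 2218
j=7: r + 6k = 2648.970307… → ⌈·⌉ = 2649
j=8: r + 7k = 3080.585692… → ⌈·⌉ = 3081
j=9: r + 8k = 3512.201076… → ⌈·⌉ = 3513
j=10: r + 9k = 3943.816461… → ⌈·⌉ = 3944
j=11: r + 10k = 4375.431846… → ⌈·⌉ = 4376
j=12: r + 11k = 4807.047230… → ⌈·⌉ = 4808
j=13: r + 12k = 5238.662615… → ⌈·⌉ = 5239

60, 491, 923, 1355, 1786, 2218, 2649, 3081, 3513, 3944, 4376, 4808, 5239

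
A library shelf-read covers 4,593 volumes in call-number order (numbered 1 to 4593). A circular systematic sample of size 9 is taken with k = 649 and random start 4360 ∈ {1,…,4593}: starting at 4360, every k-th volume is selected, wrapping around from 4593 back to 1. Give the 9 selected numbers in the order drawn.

Selection 1: 4360
Selection 2: 4360 + 649 = 5009 → 5009 − 4593 = 416
Selection 3: 416 + 649 = 1065
Selection 4: 1065 + 649 = 1714
Selection 5: 1714 + 649 = 2363
Selection 6: 2363 + 649 = 3012
Selection 7: 3012 + 649 = 3661
Selection 8: 3661 + 649 = 4310
Selection 9: 4310 + 649 = 4959 → 4959 − 4593 = 366

4360, 416, 1065, 1714, 2363, 3012, 3661, 4310, 366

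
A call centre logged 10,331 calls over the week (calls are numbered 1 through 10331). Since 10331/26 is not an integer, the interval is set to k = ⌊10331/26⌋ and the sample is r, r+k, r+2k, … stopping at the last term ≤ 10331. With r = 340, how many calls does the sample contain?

k = ⌊10331/26⌋ = 397
Achieved size = ⌊(10331 − 340)/397⌋ + 1 = ⌊9991/397⌋ + 1 = 25 + 1 = 26
(last selection: 340 + 25×397 = 10265 ≤ 10331; next would be 10662 > 10331)

26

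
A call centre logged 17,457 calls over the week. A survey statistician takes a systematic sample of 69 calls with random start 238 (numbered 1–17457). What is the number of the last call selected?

k = 17457/69 = 253
69th selection = r + (69−1)·k = 238 + 68×253 = 238 + 17204 = 17442

17442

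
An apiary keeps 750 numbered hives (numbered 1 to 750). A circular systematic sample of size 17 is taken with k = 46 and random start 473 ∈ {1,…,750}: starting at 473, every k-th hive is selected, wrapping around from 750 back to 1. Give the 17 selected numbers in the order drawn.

473, 519, 565, 611, 657, 703, 749, 45, 91, 137, 183, 229, 275, 321, 367, 413, 459

Selection 1: 473
Selection 2: 473 + 46 = 519
Selection 3: 519 + 46 = 565
Selection 4: 565 + 46 = 611
Selection 5: 611 + 46 = 657
Selection 6: 657 + 46 = 703
Selection 7: 703 + 46 = 749
Selection 8: 749 + 46 = 795 → 795 − 750 = 45
Selection 9: 45 + 46 = 91
Selection 10: 91 + 46 = 137
Selection 11: 137 + 46 = 183
Selection 12: 183 + 46 = 229
Selection 13: 229 + 46 = 275
Selection 14: 275 + 46 = 321
Selection 15: 321 + 46 = 367
Selection 16: 367 + 46 = 413
Selection 17: 413 + 46 = 459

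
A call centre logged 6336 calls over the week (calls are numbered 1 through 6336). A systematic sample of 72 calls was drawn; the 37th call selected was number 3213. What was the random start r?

45

k = 6336/72 = 88
r = 3213 − (37−1)×88 = 3213 − 3168 = 45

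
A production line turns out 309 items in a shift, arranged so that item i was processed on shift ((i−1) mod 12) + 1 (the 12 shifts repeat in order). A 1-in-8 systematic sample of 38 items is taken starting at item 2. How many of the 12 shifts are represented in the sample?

Consecutive selections differ by k = 8, so their shift numbers differ by 8 mod 12 = 8.
gcd(8, 12) = 4, so the sample visits 12/4 = 3 distinct residues mod 12.
Start 2 is shift 2; the shifts hit are 2, 6, 10.

3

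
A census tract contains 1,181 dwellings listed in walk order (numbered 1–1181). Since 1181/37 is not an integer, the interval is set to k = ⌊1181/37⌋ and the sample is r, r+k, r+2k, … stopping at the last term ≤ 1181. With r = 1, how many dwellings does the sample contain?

39

k = ⌊1181/37⌋ = 31
Achieved size = ⌊(1181 − 1)/31⌋ + 1 = ⌊1180/31⌋ + 1 = 38 + 1 = 39
(last selection: 1 + 38×31 = 1179 ≤ 1181; next would be 1210 > 1181)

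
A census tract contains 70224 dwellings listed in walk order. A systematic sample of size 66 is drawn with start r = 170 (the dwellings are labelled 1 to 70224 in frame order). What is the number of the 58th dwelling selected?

k = 70224/66 = 1064
58th selection = r + (58−1)·k = 170 + 57×1064 = 170 + 60648 = 60818

60818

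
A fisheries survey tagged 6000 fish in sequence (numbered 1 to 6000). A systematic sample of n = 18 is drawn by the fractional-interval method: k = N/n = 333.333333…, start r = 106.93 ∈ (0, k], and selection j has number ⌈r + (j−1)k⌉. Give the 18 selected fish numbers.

j=1: r + 0k = 106.93 → ⌈·⌉ = 107
j=2: r + 1k = 440.263333… → ⌈·⌉ = 441
j=3: r + 2k = 773.596666… → ⌈·⌉ = 774
j=4: r + 3k = 1106.93 → ⌈·⌉ = 1107
j=5: r + 4k = 1440.263333… → ⌈·⌉ = 1441
j=6: r + 5k = 1773.596666… → ⌈·⌉ = 1774
j=7: r + 6k = 2106.93 → ⌈·⌉ = 2107
j=8: r + 7k = 2440.263333… → ⌈·⌉ = 2441
j=9: r + 8k = 2773.596666… → ⌈·⌉ = 2774
j=10: r + 9k = 3106.93 → ⌈·⌉ = 3107
j=11: r + 10k = 3440.263333… → ⌈·⌉ = 3441
j=12: r + 11k = 3773.596666… → ⌈·⌉ = 3774
j=13: r + 12k = 4106.93 → ⌈·⌉ = 4107
j=14: r + 13k = 4440.263333… → ⌈·⌉ = 4441
j=15: r + 14k = 4773.596666… → ⌈·⌉ = 4774
j=16: r + 15k = 5106.93 → ⌈·⌉ = 5107
j=17: r + 16k = 5440.263333… → ⌈·⌉ = 5441
j=18: r + 17k = 5773.596666… → ⌈·⌉ = 5774

107, 441, 774, 1107, 1441, 1774, 2107, 2441, 2774, 3107, 3441, 3774, 4107, 4441, 4774, 5107, 5441, 5774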